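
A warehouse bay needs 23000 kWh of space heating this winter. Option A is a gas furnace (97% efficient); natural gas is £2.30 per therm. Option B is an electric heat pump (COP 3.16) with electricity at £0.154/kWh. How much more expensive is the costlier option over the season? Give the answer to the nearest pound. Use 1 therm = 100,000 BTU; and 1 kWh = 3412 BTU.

Heat load = 23000 kWh × 3412 = 78,476,000 BTU
Gas: input = 78,476,000 / 0.97 = 80,903,093 BTU = 809 therm → 809 × £2.30 = £1,860.77
Heat pump: 78,476,000 BTU / 3412 = 23,000 kWh heat; / 3.16 = 7,278 kWh in → × £0.154 = £1,120.89
Difference = |£1,860.77 − £1,120.89| = £739.89 ≈ £740

£740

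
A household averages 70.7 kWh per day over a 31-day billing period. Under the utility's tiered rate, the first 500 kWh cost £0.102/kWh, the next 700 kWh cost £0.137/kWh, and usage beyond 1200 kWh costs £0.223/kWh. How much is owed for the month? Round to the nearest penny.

£368.05

Usage = 70.7 kWh/day × 31 days = 2191.7 kWh
First 500 kWh × £0.102 = £51.00
Next 700 kWh × £0.137 = £95.90
Remaining 991.7 kWh × £0.223 = £221.15
Total = £368.05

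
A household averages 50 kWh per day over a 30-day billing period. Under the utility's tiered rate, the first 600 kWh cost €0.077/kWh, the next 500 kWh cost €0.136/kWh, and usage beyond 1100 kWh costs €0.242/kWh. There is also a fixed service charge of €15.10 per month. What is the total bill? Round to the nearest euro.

Usage = 50 kWh/day × 30 days = 1500 kWh
First 600 kWh × €0.077 = €46.20
Next 500 kWh × €0.136 = €68.00
Remaining 400 kWh × €0.242 = €96.80
Energy charge = €211.00; + service €15.10 = €226.10 ≈ €226

€226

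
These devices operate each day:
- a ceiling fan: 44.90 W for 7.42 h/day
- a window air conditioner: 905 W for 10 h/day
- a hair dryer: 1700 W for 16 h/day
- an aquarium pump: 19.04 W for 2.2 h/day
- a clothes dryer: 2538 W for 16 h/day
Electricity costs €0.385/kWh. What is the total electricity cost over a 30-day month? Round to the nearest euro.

ceiling fan: 44.90 W × 7.42 h × 30 d = 9,995 Wh = 9.995 kWh
window air conditioner: 905 W × 10 h × 30 d = 271,500 Wh = 271.5 kWh
hair dryer: 1700 W × 16 h × 30 d = 816,000 Wh = 816 kWh
aquarium pump: 19.04 W × 2.2 h × 30 d = 1,257 Wh = 1.257 kWh
clothes dryer: 2538 W × 16 h × 30 d = 1,218,240 Wh = 1,218 kWh
Total energy = 9.995 + 271.5 + 816 + 1.257 + 1,218 = 2,317 kWh
Cost = 2,317 kWh × €0.385 = €892.04 ≈ €892

€892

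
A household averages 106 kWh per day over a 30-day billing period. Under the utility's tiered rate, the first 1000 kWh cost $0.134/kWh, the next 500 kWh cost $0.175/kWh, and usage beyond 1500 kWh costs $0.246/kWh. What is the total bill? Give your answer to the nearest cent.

$634.78

Usage = 106 kWh/day × 30 days = 3180 kWh
First 1000 kWh × $0.134 = $134.00
Next 500 kWh × $0.175 = $87.50
Remaining 1680 kWh × $0.246 = $413.28
Total = $634.78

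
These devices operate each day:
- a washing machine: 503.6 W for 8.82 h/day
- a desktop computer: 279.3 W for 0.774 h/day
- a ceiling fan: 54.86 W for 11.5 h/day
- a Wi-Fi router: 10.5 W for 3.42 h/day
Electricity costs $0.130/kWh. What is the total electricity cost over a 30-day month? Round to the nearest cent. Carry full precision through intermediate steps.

washing machine: 503.6 W × 8.82 h × 30 d = 133,253 Wh = 133.3 kWh
desktop computer: 279.3 W × 0.774 h × 30 d = 6,485 Wh = 6.485 kWh
ceiling fan: 54.86 W × 11.5 h × 30 d = 18,927 Wh = 18.93 kWh
Wi-Fi router: 10.5 W × 3.42 h × 30 d = 1,077 Wh = 1.077 kWh
Total energy = 133.3 + 6.485 + 18.93 + 1.077 = 159.7 kWh
Cost = 159.7 kWh × $0.130 = $20.77

$20.77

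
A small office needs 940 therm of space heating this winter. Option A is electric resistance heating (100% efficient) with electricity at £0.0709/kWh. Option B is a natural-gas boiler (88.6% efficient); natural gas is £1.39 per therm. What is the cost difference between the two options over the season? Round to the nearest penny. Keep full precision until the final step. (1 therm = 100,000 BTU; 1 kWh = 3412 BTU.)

Heat load = 940 therm × 100,000 = 94,000,000 BTU
Gas: input = 94,000,000 / 0.886 = 106,094,808 BTU = 1,061 therm → 1,061 × £1.39 = £1,474.72
Electric: 94,000,000 BTU / 3412 = 27,550 kWh → × £0.0709 = £1,953.28
Difference = |£1,474.72 − £1,953.28| = £478.56

£478.56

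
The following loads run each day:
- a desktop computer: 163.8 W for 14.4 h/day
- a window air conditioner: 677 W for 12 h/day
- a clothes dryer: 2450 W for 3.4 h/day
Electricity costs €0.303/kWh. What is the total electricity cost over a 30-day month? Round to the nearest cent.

€171.01

desktop computer: 163.8 W × 14.4 h × 30 d = 70,762 Wh = 70.76 kWh
window air conditioner: 677 W × 12 h × 30 d = 243,720 Wh = 243.7 kWh
clothes dryer: 2450 W × 3.4 h × 30 d = 249,900 Wh = 249.9 kWh
Total energy = 70.76 + 243.7 + 249.9 = 564.4 kWh
Cost = 564.4 kWh × €0.303 = €171.01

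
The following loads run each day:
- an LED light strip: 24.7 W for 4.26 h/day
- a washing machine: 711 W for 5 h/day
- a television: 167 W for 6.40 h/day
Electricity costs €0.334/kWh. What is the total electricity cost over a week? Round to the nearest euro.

€11

LED light strip: 24.7 W × 4.26 h × 7 d = 737 Wh = 0.7366 kWh
washing machine: 711 W × 5 h × 7 d = 24,885 Wh = 24.89 kWh
television: 167 W × 6.40 h × 7 d = 7,482 Wh = 7.482 kWh
Total energy = 0.7366 + 24.89 + 7.482 = 33.1 kWh
Cost = 33.1 kWh × €0.334 = €11.06 ≈ €11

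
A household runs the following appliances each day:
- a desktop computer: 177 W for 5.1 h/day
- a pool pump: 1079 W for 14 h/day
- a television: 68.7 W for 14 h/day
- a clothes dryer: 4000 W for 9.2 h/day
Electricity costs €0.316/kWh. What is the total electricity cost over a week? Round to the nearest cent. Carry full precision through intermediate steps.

desktop computer: 177 W × 5.1 h × 7 d = 6,319 Wh = 6.319 kWh
pool pump: 1079 W × 14 h × 7 d = 105,742 Wh = 105.7 kWh
television: 68.7 W × 14 h × 7 d = 6,733 Wh = 6.733 kWh
clothes dryer: 4000 W × 9.2 h × 7 d = 257,600 Wh = 257.6 kWh
Total energy = 6.319 + 105.7 + 6.733 + 257.6 = 376.4 kWh
Cost = 376.4 kWh × €0.316 = €118.94

€118.94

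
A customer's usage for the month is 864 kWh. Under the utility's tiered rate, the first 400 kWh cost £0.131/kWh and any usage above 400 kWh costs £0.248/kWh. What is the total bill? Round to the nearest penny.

First 400 kWh × £0.131 = £52.40
Remaining 464 kWh × £0.248 = £115.07
Total = £167.47

£167.47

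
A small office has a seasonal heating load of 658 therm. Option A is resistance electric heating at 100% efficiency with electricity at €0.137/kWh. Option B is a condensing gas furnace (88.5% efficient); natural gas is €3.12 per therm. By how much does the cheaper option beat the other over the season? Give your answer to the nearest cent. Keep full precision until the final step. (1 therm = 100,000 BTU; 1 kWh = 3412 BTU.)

Heat load = 658 therm × 100,000 = 65,800,000 BTU
Gas: input = 65,800,000 / 0.885 = 74,350,282 BTU = 743.5 therm → 743.5 × €3.12 = €2,319.73
Electric: 65,800,000 BTU / 3412 = 19,280 kWh → × €0.137 = €2,642.03
Difference = |€2,319.73 − €2,642.03| = €322.30

€322.30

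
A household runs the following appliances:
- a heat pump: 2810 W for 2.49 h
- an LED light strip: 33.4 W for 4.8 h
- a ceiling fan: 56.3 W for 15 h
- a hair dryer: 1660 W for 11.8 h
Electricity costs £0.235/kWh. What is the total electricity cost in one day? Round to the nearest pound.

heat pump: 2810 W × 2.49 h = 6,997 Wh = 6.997 kWh
LED light strip: 33.4 W × 4.8 h = 160 Wh = 0.1603 kWh
ceiling fan: 56.3 W × 15 h = 844 Wh = 0.8445 kWh
hair dryer: 1660 W × 11.8 h = 19,588 Wh = 19.59 kWh
Total energy = 6.997 + 0.1603 + 0.8445 + 19.59 = 27.59 kWh
Cost = 27.59 kWh × £0.235 = £6.48 ≈ £6

£6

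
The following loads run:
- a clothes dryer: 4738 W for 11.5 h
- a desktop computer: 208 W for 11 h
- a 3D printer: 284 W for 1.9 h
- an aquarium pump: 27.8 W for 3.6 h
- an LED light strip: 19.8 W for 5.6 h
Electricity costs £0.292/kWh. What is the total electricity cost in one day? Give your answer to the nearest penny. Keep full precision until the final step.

clothes dryer: 4738 W × 11.5 h = 54,487 Wh = 54.49 kWh
desktop computer: 208 W × 11 h = 2,288 Wh = 2.288 kWh
3D printer: 284 W × 1.9 h = 540 Wh = 0.5396 kWh
aquarium pump: 27.8 W × 3.6 h = 100 Wh = 0.1001 kWh
LED light strip: 19.8 W × 5.6 h = 111 Wh = 0.1109 kWh
Total energy = 54.49 + 2.288 + 0.5396 + 0.1001 + 0.1109 = 57.53 kWh
Cost = 57.53 kWh × £0.292 = £16.80

£16.80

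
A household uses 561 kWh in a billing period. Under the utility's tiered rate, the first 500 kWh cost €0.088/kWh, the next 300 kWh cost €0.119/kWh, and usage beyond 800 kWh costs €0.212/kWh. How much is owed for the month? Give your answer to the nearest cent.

€51.26

First 500 kWh × €0.088 = €44.00
Next 61 kWh × €0.119 = €7.26
Remaining tier: 0 kWh (not reached)
Total = €51.26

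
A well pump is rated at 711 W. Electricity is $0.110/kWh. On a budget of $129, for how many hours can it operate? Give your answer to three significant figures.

1650 h

Energy budget = $129 / $0.110 per kWh = 1,173 kWh = 1,172,727 Wh
Runtime = 1,172,727 Wh / 711 W = 1,649 h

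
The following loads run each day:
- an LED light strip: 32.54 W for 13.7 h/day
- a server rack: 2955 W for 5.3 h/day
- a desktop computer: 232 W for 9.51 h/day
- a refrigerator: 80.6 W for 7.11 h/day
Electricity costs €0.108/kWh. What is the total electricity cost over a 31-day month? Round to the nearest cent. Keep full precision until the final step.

LED light strip: 32.54 W × 13.7 h × 31 d = 13,820 Wh = 13.82 kWh
server rack: 2955 W × 5.3 h × 31 d = 485,506 Wh = 485.5 kWh
desktop computer: 232 W × 9.51 h × 31 d = 68,396 Wh = 68.4 kWh
refrigerator: 80.6 W × 7.11 h × 31 d = 17,765 Wh = 17.77 kWh
Total energy = 13.82 + 485.5 + 68.4 + 17.77 = 585.5 kWh
Cost = 585.5 kWh × €0.108 = €63.23

€63.23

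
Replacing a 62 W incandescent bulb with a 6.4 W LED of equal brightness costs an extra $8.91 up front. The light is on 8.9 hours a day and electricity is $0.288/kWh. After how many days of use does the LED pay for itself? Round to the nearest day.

Power saved = 62 − 6.4 = 55.6 W
Daily energy saved = 55.6 W × 8.9 h = 494.8 Wh = 0.49484 kWh
Daily savings = 0.49484 × $0.288 = $0.1425
Payback = $8.91 / $0.1425 per day = 62.52 days

63 days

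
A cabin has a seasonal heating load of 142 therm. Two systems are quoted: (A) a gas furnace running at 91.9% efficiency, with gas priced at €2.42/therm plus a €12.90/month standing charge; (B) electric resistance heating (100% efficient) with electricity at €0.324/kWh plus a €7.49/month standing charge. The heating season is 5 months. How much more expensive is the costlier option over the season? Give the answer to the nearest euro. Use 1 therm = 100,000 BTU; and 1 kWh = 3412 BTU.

€947

Heat load = 142 therm × 100,000 = 14,200,000 BTU
Gas: input = 14,200,000 / 0.919 = 15,451,578 BTU = 154.5 therm → 154.5 × €2.42 = €373.93; + 5 × €12.90 standing = €438.43
Electric: 14,200,000 BTU / 3412 = 4,162 kWh → × €0.324 = €1,348.42; + 5 × €7.49 standing = €1,385.87
Difference = |€438.43 − €1,385.87| = €947.44 ≈ €947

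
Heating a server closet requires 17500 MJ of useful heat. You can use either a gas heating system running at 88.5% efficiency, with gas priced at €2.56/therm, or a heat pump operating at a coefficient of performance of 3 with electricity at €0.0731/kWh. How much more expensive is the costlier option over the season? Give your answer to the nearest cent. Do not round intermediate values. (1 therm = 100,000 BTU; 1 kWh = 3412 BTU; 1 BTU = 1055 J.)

Heat load = 17500 MJ = 17,500,000,000 J / 1055 = 16,587,678 BTU
Gas: input = 16,587,678 / 0.885 = 18,743,139 BTU = 187.4 therm → 187.4 × €2.56 = €479.82
Heat pump: 16,587,678 BTU / 3412 = 4,862 kWh heat; / 3 = 1,621 kWh in → × €0.0731 = €118.46
Difference = |€479.82 − €118.46| = €361.36

€361.36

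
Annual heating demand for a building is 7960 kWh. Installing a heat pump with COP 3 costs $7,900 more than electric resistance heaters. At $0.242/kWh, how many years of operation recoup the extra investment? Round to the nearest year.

Resistance: 7960 kWh × $0.242 = $1,926.32/yr
Heat pump: 7960 / 3 = 2653 kWh in → × $0.242 = $642.11/yr
Annual savings = $1,284.21
Payback = $7,900 / $1,284.21 = 6.15 years

6 years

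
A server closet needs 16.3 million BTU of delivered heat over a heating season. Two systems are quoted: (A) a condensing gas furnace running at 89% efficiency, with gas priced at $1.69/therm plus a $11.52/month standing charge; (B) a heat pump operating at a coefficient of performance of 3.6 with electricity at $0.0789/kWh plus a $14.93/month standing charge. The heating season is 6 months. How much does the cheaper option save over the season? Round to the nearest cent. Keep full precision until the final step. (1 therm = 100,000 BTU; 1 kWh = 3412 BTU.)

$184.36

Heat load = 16.3 × 10⁶ BTU = 16,300,000 BTU
Gas: input = 16,300,000 / 0.89 = 18,314,607 BTU = 183.1 therm → 183.1 × $1.69 = $309.52; + 6 × $11.52 standing = $378.64
Heat pump: 16,300,000 BTU / 3412 = 4,777 kWh heat; / 3.6 = 1,327 kWh in → × $0.0789 = $104.70; + 6 × $14.93 standing = $194.28
Difference = |$378.64 − $194.28| = $184.36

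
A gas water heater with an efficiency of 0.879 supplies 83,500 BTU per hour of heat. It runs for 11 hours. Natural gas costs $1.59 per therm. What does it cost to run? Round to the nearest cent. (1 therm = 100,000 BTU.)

Heat delivered = 83,500 BTU/h × 11 h = 918,500 BTU
Gas input = 918,500 / 0.879 = 1,044,937 BTU
= 1,044,937 / 100,000 = 10.45 therm
Cost = 10.45 × $1.59/therm = $16.61

$16.61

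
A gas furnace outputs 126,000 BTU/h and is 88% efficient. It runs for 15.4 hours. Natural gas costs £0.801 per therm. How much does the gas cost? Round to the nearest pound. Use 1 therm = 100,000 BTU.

£18

Heat delivered = 126,000 BTU/h × 15.4 h = 1,940,400 BTU
Gas input = 1,940,400 / 0.88 = 2,205,000 BTU
= 2,205,000 / 100,000 = 22.05 therm
Cost = 22.05 × £0.801/therm = £17.66 ≈ £18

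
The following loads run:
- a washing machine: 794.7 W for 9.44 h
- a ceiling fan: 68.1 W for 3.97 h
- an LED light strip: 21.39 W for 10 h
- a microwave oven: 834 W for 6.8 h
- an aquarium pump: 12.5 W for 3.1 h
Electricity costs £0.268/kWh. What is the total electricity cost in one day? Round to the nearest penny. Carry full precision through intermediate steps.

washing machine: 794.7 W × 9.44 h = 7,502 Wh = 7.502 kWh
ceiling fan: 68.1 W × 3.97 h = 270 Wh = 0.2704 kWh
LED light strip: 21.39 W × 10 h = 214 Wh = 0.2139 kWh
microwave oven: 834 W × 6.8 h = 5,671 Wh = 5.671 kWh
aquarium pump: 12.5 W × 3.1 h = 39 Wh = 0.03875 kWh
Total energy = 7.502 + 0.2704 + 0.2139 + 5.671 + 0.03875 = 13.7 kWh
Cost = 13.7 kWh × £0.268 = £3.67

£3.67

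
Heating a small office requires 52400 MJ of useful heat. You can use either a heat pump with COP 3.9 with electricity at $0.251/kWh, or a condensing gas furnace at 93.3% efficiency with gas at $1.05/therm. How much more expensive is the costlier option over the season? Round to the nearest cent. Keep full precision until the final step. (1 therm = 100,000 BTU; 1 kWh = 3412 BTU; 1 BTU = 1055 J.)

$377.90

Heat load = 52400 MJ = 52,400,000,000 J / 1055 = 49,668,246 BTU
Gas: input = 49,668,246 / 0.933 = 53,234,991 BTU = 532.3 therm → 532.3 × $1.05 = $558.97
Heat pump: 49,668,246 BTU / 3412 = 14,560 kWh heat; / 3.9 = 3,733 kWh in → × $0.251 = $936.87
Difference = |$558.97 − $936.87| = $377.90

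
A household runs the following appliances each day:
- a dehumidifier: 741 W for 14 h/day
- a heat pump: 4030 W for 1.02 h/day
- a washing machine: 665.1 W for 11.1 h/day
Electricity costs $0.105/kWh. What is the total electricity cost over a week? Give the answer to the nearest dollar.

dehumidifier: 741 W × 14 h × 7 d = 72,618 Wh = 72.62 kWh
heat pump: 4030 W × 1.02 h × 7 d = 28,774 Wh = 28.77 kWh
washing machine: 665.1 W × 11.1 h × 7 d = 51,678 Wh = 51.68 kWh
Total energy = 72.62 + 28.77 + 51.68 = 153.1 kWh
Cost = 153.1 kWh × $0.105 = $16.07 ≈ $16

$16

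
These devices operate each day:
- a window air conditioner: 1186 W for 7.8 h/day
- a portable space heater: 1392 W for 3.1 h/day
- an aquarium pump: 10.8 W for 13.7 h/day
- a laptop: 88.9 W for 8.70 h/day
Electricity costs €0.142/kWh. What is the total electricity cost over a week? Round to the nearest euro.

window air conditioner: 1186 W × 7.8 h × 7 d = 64,756 Wh = 64.76 kWh
portable space heater: 1392 W × 3.1 h × 7 d = 30,206 Wh = 30.21 kWh
aquarium pump: 10.8 W × 13.7 h × 7 d = 1,036 Wh = 1.036 kWh
laptop: 88.9 W × 8.70 h × 7 d = 5,414 Wh = 5.414 kWh
Total energy = 64.76 + 30.21 + 1.036 + 5.414 = 101.4 kWh
Cost = 101.4 kWh × €0.142 = €14.40 ≈ €14

€14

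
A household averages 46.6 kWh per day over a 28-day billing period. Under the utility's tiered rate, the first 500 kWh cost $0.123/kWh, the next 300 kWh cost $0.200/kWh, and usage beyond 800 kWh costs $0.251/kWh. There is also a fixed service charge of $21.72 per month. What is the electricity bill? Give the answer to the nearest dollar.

$270

Usage = 46.6 kWh/day × 28 days = 1304.8 kWh
First 500 kWh × $0.123 = $61.50
Next 300 kWh × $0.200 = $60.00
Remaining 504.8 kWh × $0.251 = $126.70
Energy charge = $248.20; + service $21.72 = $269.92 ≈ $270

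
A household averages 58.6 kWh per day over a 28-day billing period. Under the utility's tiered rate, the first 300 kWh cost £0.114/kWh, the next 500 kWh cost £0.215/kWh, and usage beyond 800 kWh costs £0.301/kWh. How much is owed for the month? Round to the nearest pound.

£395

Usage = 58.6 kWh/day × 28 days = 1640.8 kWh
First 300 kWh × £0.114 = £34.20
Next 500 kWh × £0.215 = £107.50
Remaining 840.8 kWh × £0.301 = £253.08
Total = £394.78 ≈ £395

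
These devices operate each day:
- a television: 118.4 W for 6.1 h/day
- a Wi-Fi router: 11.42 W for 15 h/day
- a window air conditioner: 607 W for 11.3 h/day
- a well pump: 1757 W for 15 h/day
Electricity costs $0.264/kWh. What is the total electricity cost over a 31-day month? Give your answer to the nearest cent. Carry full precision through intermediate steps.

television: 118.4 W × 6.1 h × 31 d = 22,389 Wh = 22.39 kWh
Wi-Fi router: 11.42 W × 15 h × 31 d = 5,310 Wh = 5.31 kWh
window air conditioner: 607 W × 11.3 h × 31 d = 212,632 Wh = 212.6 kWh
well pump: 1757 W × 15 h × 31 d = 817,005 Wh = 817 kWh
Total energy = 22.39 + 5.31 + 212.6 + 817 = 1,057 kWh
Cost = 1,057 kWh × $0.264 = $279.14

$279.14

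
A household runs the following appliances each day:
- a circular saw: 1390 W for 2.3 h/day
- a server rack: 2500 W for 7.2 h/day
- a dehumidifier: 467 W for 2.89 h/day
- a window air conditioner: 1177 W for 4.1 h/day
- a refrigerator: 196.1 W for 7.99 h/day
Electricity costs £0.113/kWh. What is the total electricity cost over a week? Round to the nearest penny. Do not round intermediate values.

£22.89

circular saw: 1390 W × 2.3 h × 7 d = 22,379 Wh = 22.38 kWh
server rack: 2500 W × 7.2 h × 7 d = 126,000 Wh = 126 kWh
dehumidifier: 467 W × 2.89 h × 7 d = 9,447 Wh = 9.447 kWh
window air conditioner: 1177 W × 4.1 h × 7 d = 33,780 Wh = 33.78 kWh
refrigerator: 196.1 W × 7.99 h × 7 d = 10,968 Wh = 10.97 kWh
Total energy = 22.38 + 126 + 9.447 + 33.78 + 10.97 = 202.6 kWh
Cost = 202.6 kWh × £0.113 = £22.89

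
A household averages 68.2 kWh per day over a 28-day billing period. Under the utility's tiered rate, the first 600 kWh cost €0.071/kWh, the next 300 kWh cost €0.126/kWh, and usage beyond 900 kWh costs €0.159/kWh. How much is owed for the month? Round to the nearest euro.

€241

Usage = 68.2 kWh/day × 28 days = 1909.6 kWh
First 600 kWh × €0.071 = €42.60
Next 300 kWh × €0.126 = €37.80
Remaining 1009.6 kWh × €0.159 = €160.53
Total = €240.93 ≈ €241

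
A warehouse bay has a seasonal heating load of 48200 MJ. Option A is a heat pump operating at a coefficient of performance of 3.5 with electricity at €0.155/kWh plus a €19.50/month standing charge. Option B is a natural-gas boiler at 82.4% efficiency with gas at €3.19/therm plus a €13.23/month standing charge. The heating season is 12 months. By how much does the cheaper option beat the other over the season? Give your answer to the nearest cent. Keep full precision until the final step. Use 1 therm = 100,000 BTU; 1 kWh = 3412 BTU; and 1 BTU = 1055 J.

Heat load = 48200 MJ = 48,200,000,000 J / 1055 = 45,687,204 BTU
Gas: input = 45,687,204 / 0.824 = 55,445,636 BTU = 554.5 therm → 554.5 × €3.19 = €1,768.72; + 12 × €13.23 standing = €1,927.48
Heat pump: 45,687,204 BTU / 3412 = 13,390 kWh heat; / 3.5 = 3,826 kWh in → × €0.155 = €592.99; + 12 × €19.50 standing = €826.99
Difference = |€1,927.48 − €826.99| = €1,100.48

€1100.48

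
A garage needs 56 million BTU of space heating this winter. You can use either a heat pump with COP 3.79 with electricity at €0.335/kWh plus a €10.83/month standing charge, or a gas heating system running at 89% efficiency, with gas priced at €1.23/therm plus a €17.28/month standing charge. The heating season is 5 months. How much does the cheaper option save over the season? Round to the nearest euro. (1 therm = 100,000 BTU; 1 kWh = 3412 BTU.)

Heat load = 56 × 10⁶ BTU = 56,000,000 BTU
Gas: input = 56,000,000 / 0.89 = 62,921,348 BTU = 629.2 therm → 629.2 × €1.23 = €773.93; + 5 × €17.28 standing = €860.33
Heat pump: 56,000,000 BTU / 3412 = 16,410 kWh heat; / 3.79 = 4,331 kWh in → × €0.335 = €1,450.72; + 5 × €10.83 standing = €1,504.87
Difference = |€860.33 − €1,504.87| = €644.54 ≈ €645

€645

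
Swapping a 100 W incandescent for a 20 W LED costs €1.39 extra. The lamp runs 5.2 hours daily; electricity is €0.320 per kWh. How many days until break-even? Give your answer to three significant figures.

10.4 days

Power saved = 100 − 20 = 80 W
Daily energy saved = 80 W × 5.2 h = 416 Wh = 0.416 kWh
Daily savings = 0.416 × €0.320 = €0.1331
Payback = €1.39 / €0.1331 per day = 10.44 days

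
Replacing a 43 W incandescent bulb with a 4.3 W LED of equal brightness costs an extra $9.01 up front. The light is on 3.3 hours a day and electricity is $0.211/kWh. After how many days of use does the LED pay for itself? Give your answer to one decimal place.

334.4 days

Power saved = 43 − 4.3 = 38.7 W
Daily energy saved = 38.7 W × 3.3 h = 127.7 Wh = 0.12771 kWh
Daily savings = 0.12771 × $0.211 = $0.0269
Payback = $9.01 / $0.0269 per day = 334.4 days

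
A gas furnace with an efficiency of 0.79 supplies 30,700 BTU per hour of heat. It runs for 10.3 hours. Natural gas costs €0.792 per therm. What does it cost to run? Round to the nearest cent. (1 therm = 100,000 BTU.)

€3.17

Heat delivered = 30,700 BTU/h × 10.3 h = 316,210 BTU
Gas input = 316,210 / 0.79 = 400,266 BTU
= 400,266 / 100,000 = 4.003 therm
Cost = 4.003 × €0.792/therm = €3.17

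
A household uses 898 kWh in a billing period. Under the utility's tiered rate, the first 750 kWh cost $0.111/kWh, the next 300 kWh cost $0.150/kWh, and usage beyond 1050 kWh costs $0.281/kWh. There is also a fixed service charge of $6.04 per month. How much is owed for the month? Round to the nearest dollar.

$111

First 750 kWh × $0.111 = $83.25
Next 148 kWh × $0.150 = $22.20
Remaining tier: 0 kWh (not reached)
Energy charge = $105.45; + service $6.04 = $111.49 ≈ $111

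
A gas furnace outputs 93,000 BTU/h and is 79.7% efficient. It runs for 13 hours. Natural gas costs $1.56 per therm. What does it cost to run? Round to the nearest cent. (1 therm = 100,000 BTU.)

$23.66

Heat delivered = 93,000 BTU/h × 13 h = 1,209,000 BTU
Gas input = 1,209,000 / 0.797 = 1,516,939 BTU
= 1,516,939 / 100,000 = 15.17 therm
Cost = 15.17 × $1.56/therm = $23.66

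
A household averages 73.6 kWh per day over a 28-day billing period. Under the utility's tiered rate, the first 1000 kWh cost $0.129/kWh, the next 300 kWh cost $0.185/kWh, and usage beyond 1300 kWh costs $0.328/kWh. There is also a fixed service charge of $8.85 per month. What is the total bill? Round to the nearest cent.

Usage = 73.6 kWh/day × 28 days = 2060.8 kWh
First 1000 kWh × $0.129 = $129.00
Next 300 kWh × $0.185 = $55.50
Remaining 760.8 kWh × $0.328 = $249.54
Energy charge = $434.04; + service $8.85 = $442.89

$442.89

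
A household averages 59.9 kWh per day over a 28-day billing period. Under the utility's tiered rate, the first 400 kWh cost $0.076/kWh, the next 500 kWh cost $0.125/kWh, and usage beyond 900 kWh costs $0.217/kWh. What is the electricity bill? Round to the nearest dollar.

$262

Usage = 59.9 kWh/day × 28 days = 1677.2 kWh
First 400 kWh × $0.076 = $30.40
Next 500 kWh × $0.125 = $62.50
Remaining 777.2 kWh × $0.217 = $168.65
Total = $261.55 ≈ $262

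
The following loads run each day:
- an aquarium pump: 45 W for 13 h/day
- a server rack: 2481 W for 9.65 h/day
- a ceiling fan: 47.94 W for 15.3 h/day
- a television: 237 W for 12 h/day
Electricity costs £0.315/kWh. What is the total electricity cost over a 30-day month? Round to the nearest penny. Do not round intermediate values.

aquarium pump: 45 W × 13 h × 30 d = 17,550 Wh = 17.55 kWh
server rack: 2481 W × 9.65 h × 30 d = 718,250 Wh = 718.2 kWh
ceiling fan: 47.94 W × 15.3 h × 30 d = 22,004 Wh = 22 kWh
television: 237 W × 12 h × 30 d = 85,320 Wh = 85.32 kWh
Total energy = 17.55 + 718.2 + 22 + 85.32 = 843.1 kWh
Cost = 843.1 kWh × £0.315 = £265.58

£265.58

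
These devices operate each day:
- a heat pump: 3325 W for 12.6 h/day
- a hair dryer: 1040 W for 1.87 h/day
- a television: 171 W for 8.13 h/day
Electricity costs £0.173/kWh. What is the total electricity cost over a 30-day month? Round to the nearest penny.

heat pump: 3325 W × 12.6 h × 30 d = 1,256,850 Wh = 1,257 kWh
hair dryer: 1040 W × 1.87 h × 30 d = 58,344 Wh = 58.34 kWh
television: 171 W × 8.13 h × 30 d = 41,707 Wh = 41.71 kWh
Total energy = 1,257 + 58.34 + 41.71 = 1,357 kWh
Cost = 1,357 kWh × £0.173 = £234.74

£234.74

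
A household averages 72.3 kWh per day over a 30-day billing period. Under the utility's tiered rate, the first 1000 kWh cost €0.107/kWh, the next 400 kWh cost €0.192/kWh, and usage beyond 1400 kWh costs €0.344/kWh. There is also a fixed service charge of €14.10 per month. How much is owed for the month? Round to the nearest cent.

€462.44

Usage = 72.3 kWh/day × 30 days = 2169 kWh
First 1000 kWh × €0.107 = €107.00
Next 400 kWh × €0.192 = €76.80
Remaining 769 kWh × €0.344 = €264.54
Energy charge = €448.34; + service €14.10 = €462.44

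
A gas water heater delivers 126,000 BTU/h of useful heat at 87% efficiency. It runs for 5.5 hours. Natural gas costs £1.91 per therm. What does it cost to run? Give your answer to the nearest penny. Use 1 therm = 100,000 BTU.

Heat delivered = 126,000 BTU/h × 5.5 h = 693,000 BTU
Gas input = 693,000 / 0.87 = 796,552 BTU
= 796,552 / 100,000 = 7.966 therm
Cost = 7.966 × £1.91/therm = £15.21

£15.21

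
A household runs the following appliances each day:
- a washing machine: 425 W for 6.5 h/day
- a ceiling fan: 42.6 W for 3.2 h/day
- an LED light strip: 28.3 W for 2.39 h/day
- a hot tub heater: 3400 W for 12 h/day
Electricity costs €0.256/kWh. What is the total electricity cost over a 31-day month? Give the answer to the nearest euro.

€347

washing machine: 425 W × 6.5 h × 31 d = 85,638 Wh = 85.64 kWh
ceiling fan: 42.6 W × 3.2 h × 31 d = 4,226 Wh = 4.226 kWh
LED light strip: 28.3 W × 2.39 h × 31 d = 2,097 Wh = 2.097 kWh
hot tub heater: 3400 W × 12 h × 31 d = 1,264,800 Wh = 1,265 kWh
Total energy = 85.64 + 4.226 + 2.097 + 1,265 = 1,357 kWh
Cost = 1,357 kWh × €0.256 = €347.33 ≈ €347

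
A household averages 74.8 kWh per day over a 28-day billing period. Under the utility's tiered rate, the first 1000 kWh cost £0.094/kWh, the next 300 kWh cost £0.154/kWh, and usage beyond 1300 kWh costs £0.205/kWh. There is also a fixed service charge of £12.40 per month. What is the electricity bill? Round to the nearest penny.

£315.45

Usage = 74.8 kWh/day × 28 days = 2094.4 kWh
First 1000 kWh × £0.094 = £94.00
Next 300 kWh × £0.154 = £46.20
Remaining 794.4 kWh × £0.205 = £162.85
Energy charge = £303.05; + service £12.40 = £315.45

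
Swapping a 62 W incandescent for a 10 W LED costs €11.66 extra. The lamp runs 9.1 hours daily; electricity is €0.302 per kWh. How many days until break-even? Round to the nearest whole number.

Power saved = 62 − 10 = 52 W
Daily energy saved = 52 W × 9.1 h = 473.2 Wh = 0.4732 kWh
Daily savings = 0.4732 × €0.302 = €0.1429
Payback = €11.66 / €0.1429 per day = 81.59 days

82 days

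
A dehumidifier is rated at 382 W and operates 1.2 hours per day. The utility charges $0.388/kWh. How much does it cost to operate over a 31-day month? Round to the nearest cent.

Energy = 382 W × 1.2 h/day × 31 days = 14,210 Wh = 14.21 kWh
Cost = 14.21 kWh × $0.388/kWh = $5.51

$5.51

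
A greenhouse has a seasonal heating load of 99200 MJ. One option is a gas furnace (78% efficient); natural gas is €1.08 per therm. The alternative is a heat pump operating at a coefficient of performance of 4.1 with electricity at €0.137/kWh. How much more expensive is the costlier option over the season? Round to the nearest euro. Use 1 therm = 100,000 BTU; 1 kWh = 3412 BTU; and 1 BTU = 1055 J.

Heat load = 99200 MJ = 99,200,000,000 J / 1055 = 94,028,436 BTU
Gas: input = 94,028,436 / 0.78 = 120,549,277 BTU = 1,205 therm → 1,205 × €1.08 = €1,301.93
Heat pump: 94,028,436 BTU / 3412 = 27,560 kWh heat; / 4.1 = 6,722 kWh in → × €0.137 = €920.85
Difference = |€1,301.93 − €920.85| = €381.09 ≈ €381

€381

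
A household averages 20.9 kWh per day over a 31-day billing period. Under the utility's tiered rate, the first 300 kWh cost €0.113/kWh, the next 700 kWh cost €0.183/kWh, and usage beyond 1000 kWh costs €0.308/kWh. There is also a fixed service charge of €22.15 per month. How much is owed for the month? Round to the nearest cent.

Usage = 20.9 kWh/day × 31 days = 647.9 kWh
First 300 kWh × €0.113 = €33.90
Next 347.9 kWh × €0.183 = €63.67
Remaining tier: 0 kWh (not reached)
Energy charge = €97.57; + service €22.15 = €119.72

€119.72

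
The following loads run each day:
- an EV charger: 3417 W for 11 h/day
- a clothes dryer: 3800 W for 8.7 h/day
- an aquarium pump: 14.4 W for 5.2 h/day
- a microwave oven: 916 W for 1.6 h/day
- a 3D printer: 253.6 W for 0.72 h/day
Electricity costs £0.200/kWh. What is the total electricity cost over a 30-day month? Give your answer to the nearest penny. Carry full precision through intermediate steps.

EV charger: 3417 W × 11 h × 30 d = 1,127,610 Wh = 1,128 kWh
clothes dryer: 3800 W × 8.7 h × 30 d = 991,800 Wh = 991.8 kWh
aquarium pump: 14.4 W × 5.2 h × 30 d = 2,246 Wh = 2.246 kWh
microwave oven: 916 W × 1.6 h × 30 d = 43,968 Wh = 43.97 kWh
3D printer: 253.6 W × 0.72 h × 30 d = 5,478 Wh = 5.478 kWh
Total energy = 1,128 + 991.8 + 2.246 + 43.97 + 5.478 = 2,171 kWh
Cost = 2,171 kWh × £0.200 = £434.22

£434.22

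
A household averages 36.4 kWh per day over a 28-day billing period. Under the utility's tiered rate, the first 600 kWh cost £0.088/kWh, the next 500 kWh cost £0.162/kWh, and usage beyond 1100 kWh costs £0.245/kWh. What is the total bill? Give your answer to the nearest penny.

£120.71

Usage = 36.4 kWh/day × 28 days = 1019.2 kWh
First 600 kWh × £0.088 = £52.80
Next 419.2 kWh × £0.162 = £67.91
Remaining tier: 0 kWh (not reached)
Total = £120.71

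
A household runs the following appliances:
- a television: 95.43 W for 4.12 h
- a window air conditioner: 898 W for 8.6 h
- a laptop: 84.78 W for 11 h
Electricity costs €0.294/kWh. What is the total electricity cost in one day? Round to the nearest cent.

television: 95.43 W × 4.12 h = 393 Wh = 0.3932 kWh
window air conditioner: 898 W × 8.6 h = 7,723 Wh = 7.723 kWh
laptop: 84.78 W × 11 h = 933 Wh = 0.9326 kWh
Total energy = 0.3932 + 7.723 + 0.9326 = 9.049 kWh
Cost = 9.049 kWh × €0.294 = €2.66

€2.66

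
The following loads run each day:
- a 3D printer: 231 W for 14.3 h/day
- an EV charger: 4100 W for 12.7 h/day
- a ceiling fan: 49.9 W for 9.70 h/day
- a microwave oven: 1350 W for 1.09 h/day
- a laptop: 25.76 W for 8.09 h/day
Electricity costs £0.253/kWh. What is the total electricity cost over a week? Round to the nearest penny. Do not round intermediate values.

3D printer: 231 W × 14.3 h × 7 d = 23,123 Wh = 23.12 kWh
EV charger: 4100 W × 12.7 h × 7 d = 364,490 Wh = 364.5 kWh
ceiling fan: 49.9 W × 9.70 h × 7 d = 3,388 Wh = 3.388 kWh
microwave oven: 1350 W × 1.09 h × 7 d = 10,300 Wh = 10.3 kWh
laptop: 25.76 W × 8.09 h × 7 d = 1,459 Wh = 1.459 kWh
Total energy = 23.12 + 364.5 + 3.388 + 10.3 + 1.459 = 402.8 kWh
Cost = 402.8 kWh × £0.253 = £101.90

£101.90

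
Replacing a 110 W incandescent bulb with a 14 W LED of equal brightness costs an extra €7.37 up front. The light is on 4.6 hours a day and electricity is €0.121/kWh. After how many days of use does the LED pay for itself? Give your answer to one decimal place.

137.9 days

Power saved = 110 − 14 = 96 W
Daily energy saved = 96 W × 4.6 h = 441.6 Wh = 0.4416 kWh
Daily savings = 0.4416 × €0.121 = €0.0534
Payback = €7.37 / €0.0534 per day = 137.9 days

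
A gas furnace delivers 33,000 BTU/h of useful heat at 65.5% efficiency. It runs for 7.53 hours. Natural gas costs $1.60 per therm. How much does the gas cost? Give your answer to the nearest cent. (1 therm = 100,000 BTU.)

Heat delivered = 33,000 BTU/h × 7.53 h = 248,490 BTU
Gas input = 248,490 / 0.655 = 379,374 BTU
= 379,374 / 100,000 = 3.794 therm
Cost = 3.794 × $1.60/therm = $6.07

$6.07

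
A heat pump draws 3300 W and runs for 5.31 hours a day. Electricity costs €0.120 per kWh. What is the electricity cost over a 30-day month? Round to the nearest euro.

Energy = 3300 W × 5.31 h/day × 30 days = 525,690 Wh = 525.7 kWh
Cost = 525.7 kWh × €0.120/kWh = €63.08 ≈ €63

€63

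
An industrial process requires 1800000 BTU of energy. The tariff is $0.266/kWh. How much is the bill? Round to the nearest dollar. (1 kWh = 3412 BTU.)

1800000 BTU × (0.00029308 kWh/BTU) = 527.5 kWh
Cost = 527.5 kWh × $0.266/kWh = $140.33 ≈ $140

$140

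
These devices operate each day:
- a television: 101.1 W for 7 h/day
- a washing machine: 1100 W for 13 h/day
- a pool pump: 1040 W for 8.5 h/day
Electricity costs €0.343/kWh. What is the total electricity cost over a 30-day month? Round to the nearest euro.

€245

television: 101.1 W × 7 h × 30 d = 21,231 Wh = 21.23 kWh
washing machine: 1100 W × 13 h × 30 d = 429,000 Wh = 429 kWh
pool pump: 1040 W × 8.5 h × 30 d = 265,200 Wh = 265.2 kWh
Total energy = 21.23 + 429 + 265.2 = 715.4 kWh
Cost = 715.4 kWh × €0.343 = €245.39 ≈ €245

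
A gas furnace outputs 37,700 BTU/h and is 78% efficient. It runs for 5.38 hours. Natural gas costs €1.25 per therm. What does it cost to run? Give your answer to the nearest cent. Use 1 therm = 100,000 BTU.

€3.25

Heat delivered = 37,700 BTU/h × 5.38 h = 202,826 BTU
Gas input = 202,826 / 0.780 = 260,033 BTU
= 260,033 / 100,000 = 2.6 therm
Cost = 2.6 × €1.25/therm = €3.25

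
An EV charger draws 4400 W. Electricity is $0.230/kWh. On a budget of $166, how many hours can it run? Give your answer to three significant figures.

164 h

Energy budget = $166 / $0.230 per kWh = 721.7 kWh = 721,739 Wh
Runtime = 721,739 Wh / 4400 W = 164 h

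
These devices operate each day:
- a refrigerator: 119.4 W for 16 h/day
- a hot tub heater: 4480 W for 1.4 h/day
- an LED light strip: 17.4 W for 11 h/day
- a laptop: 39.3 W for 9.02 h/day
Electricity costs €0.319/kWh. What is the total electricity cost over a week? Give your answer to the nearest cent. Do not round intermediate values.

€19.49

refrigerator: 119.4 W × 16 h × 7 d = 13,373 Wh = 13.37 kWh
hot tub heater: 4480 W × 1.4 h × 7 d = 43,904 Wh = 43.9 kWh
LED light strip: 17.4 W × 11 h × 7 d = 1,340 Wh = 1.34 kWh
laptop: 39.3 W × 9.02 h × 7 d = 2,481 Wh = 2.481 kWh
Total energy = 13.37 + 43.9 + 1.34 + 2.481 = 61.1 kWh
Cost = 61.1 kWh × €0.319 = €19.49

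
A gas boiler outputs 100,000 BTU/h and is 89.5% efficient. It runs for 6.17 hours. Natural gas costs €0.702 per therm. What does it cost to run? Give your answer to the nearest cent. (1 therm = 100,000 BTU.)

Heat delivered = 100,000 BTU/h × 6.17 h = 617,000 BTU
Gas input = 617,000 / 0.895 = 689,385 BTU
= 689,385 / 100,000 = 6.894 therm
Cost = 6.894 × €0.702/therm = €4.84

€4.84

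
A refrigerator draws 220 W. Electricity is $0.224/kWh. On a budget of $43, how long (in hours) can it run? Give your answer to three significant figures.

Energy budget = $43 / $0.224 per kWh = 192 kWh = 191,964 Wh
Runtime = 191,964 Wh / 220 W = 872.6 h

873 h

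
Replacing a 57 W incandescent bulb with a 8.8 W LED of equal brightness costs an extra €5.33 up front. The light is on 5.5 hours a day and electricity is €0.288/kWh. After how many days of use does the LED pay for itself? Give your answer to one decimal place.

Power saved = 57 − 8.8 = 48.2 W
Daily energy saved = 48.2 W × 5.5 h = 265.1 Wh = 0.2651 kWh
Daily savings = 0.2651 × €0.288 = €0.0763
Payback = €5.33 / €0.0763 per day = 69.81 days

69.8 days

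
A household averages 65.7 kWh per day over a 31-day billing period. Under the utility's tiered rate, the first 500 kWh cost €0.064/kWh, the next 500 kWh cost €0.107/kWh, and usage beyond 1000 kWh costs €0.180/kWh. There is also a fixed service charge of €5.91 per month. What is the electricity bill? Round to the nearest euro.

Usage = 65.7 kWh/day × 31 days = 2036.7 kWh
First 500 kWh × €0.064 = €32.00
Next 500 kWh × €0.107 = €53.50
Remaining 1036.7 kWh × €0.180 = €186.61
Energy charge = €272.11; + service €5.91 = €278.02 ≈ €278

€278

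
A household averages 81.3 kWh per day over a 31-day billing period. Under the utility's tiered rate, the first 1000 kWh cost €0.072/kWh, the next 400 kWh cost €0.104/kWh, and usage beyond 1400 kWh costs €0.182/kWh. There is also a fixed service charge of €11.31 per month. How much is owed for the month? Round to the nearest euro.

€329

Usage = 81.3 kWh/day × 31 days = 2520.3 kWh
First 1000 kWh × €0.072 = €72.00
Next 400 kWh × €0.104 = €41.60
Remaining 1120.3 kWh × €0.182 = €203.89
Energy charge = €317.49; + service €11.31 = €328.80 ≈ €329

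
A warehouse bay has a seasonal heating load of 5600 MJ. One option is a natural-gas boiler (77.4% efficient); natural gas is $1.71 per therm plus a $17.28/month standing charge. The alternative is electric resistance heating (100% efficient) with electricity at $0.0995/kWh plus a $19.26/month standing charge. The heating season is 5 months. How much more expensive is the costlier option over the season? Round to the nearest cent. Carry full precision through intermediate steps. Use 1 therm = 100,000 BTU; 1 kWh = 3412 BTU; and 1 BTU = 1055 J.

Heat load = 5600 MJ = 5,600,000,000 J / 1055 = 5,308,057 BTU
Gas: input = 5,308,057 / 0.774 = 6,857,955 BTU = 68.58 therm → 68.58 × $1.71 = $117.27; + 5 × $17.28 standing = $203.67
Electric: 5,308,057 BTU / 3412 = 1,556 kWh → × $0.0995 = $154.79; + 5 × $19.26 standing = $251.09
Difference = |$203.67 − $251.09| = $47.42

$47.42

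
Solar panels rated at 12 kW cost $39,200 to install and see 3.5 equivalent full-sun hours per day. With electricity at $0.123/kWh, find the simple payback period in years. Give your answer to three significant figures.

Daily generation = 12 kW × 3.5 h = 42 kWh
Annual generation = 42 × 365 = 15330 kWh
Annual savings = 15330 × $0.123 = $1,885.59
Payback = $39,200 / $1,885.59 = 20.8 years

20.8 years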